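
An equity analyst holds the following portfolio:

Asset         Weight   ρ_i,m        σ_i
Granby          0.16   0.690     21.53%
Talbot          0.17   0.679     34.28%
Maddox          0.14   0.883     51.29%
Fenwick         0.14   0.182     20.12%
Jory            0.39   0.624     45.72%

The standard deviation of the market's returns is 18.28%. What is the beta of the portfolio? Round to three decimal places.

β_Granby = 0.690 × 21.53% / 18.28% = 0.8127
β_Talbot = 0.679 × 34.28% / 18.28% = 1.2733
β_Maddox = 0.883 × 51.29% / 18.28% = 2.4775
β_Fenwick = 0.182 × 20.12% / 18.28% = 0.2003
β_Jory = 0.624 × 45.72% / 18.28% = 1.5607
β_P = Σ w_i β_i = 0.16×0.8127 + 0.17×1.2733 + 0.14×2.4775 + 0.14×0.2003 + 0.39×1.5607 = 1.3301

1.330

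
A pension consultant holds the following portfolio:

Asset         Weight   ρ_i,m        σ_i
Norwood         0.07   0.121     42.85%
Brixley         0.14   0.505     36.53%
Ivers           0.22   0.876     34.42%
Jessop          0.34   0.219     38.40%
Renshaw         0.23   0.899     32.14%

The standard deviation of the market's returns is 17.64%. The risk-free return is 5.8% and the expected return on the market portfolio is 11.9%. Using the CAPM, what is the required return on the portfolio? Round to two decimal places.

β_Norwood = 0.121 × 42.85% / 17.64% = 0.2939
β_Brixley = 0.505 × 36.53% / 17.64% = 1.0458
β_Ivers = 0.876 × 34.42% / 17.64% = 1.7093
β_Jessop = 0.219 × 38.40% / 17.64% = 0.4767
β_Renshaw = 0.899 × 32.14% / 17.64% = 1.6380
β_P = Σ w_i β_i = 0.07×0.2939 + 0.14×1.0458 + 0.22×1.7093 + 0.34×0.4767 + 0.23×1.6380 = 1.0818
MRP = 11.9% − 5.8% = 6.10%
E(R_P) = R_f + β_P × MRP = 5.8% + 1.0818 × 6.1% = 12.40%

12.40%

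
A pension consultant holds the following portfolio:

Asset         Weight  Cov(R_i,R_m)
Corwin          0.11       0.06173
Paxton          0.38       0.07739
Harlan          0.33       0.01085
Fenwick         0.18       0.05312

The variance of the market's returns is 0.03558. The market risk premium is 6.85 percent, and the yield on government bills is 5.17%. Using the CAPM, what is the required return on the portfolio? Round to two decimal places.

14.67%

β_Corwin = 0.06173 / 0.03558 = 1.7350
β_Paxton = 0.07739 / 0.03558 = 2.1751
β_Harlan = 0.01085 / 0.03558 = 0.3049
β_Fenwick = 0.05312 / 0.03558 = 1.4930
β_P = Σ w_i β_i = 0.11×1.7350 + 0.38×2.1751 + 0.33×0.3049 + 0.18×1.4930 = 1.3867
E(R_P) = R_f + β_P × MRP = 5.17% + 1.3867 × 6.85% = 14.67%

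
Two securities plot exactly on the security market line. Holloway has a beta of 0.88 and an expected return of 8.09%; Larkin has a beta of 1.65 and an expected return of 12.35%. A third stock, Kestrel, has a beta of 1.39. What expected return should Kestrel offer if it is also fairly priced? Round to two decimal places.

MRP (SML slope) = (12.35% − 8.09%) / (1.65 − 0.88) = 4.26% / 0.77 = 5.5325%
R_f (intercept) = 8.09% − 0.88 × 5.5325% = 3.2214%
E(R_Kestrel) = R_f + β × MRP = 3.2214% + 1.39 × 5.5325% = 10.91%

10.91%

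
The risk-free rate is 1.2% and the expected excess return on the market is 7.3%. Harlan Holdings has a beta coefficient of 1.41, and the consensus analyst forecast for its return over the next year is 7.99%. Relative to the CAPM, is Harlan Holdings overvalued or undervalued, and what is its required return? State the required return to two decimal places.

Required return = R_f + β·MRP = 1.2% + 1.41 × 7.3% = 11.49%
Forecast 7.99% < required 11.49% → the stock plots below the SML → overvalued.

Overvalued; required return 11.49%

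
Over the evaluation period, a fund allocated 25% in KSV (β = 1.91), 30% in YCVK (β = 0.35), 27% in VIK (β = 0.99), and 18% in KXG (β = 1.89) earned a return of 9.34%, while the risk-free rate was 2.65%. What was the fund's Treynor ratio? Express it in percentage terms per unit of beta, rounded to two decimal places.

β_P = 0.25×1.91 + 0.30×0.35 + 0.27×0.99 + 0.18×1.89 = 1.1900
Treynor = (R_P − R_f) / β_P = (9.34% − 2.65%) / 1.1900 = 6.69% / 1.1900 = 5.62%

5.62%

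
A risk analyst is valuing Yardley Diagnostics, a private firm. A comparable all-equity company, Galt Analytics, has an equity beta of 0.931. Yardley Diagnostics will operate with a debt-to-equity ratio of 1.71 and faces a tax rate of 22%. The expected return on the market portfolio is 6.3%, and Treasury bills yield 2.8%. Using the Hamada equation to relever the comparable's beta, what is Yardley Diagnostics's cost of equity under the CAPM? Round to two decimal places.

β_L = β_U × [1 + (1 − t)(D/E)] = 0.931 × [1 + (1 − 0.22) × 1.71]
    = 0.931 × [1 + 0.78 × 1.71] = 0.931 × 2.3338 = 2.1728
MRP = 6.3% − 2.8% = 3.50%
E(R) = R_f + β_L × MRP = 2.8% + 2.1728 × 3.5% = 10.40%

10.40%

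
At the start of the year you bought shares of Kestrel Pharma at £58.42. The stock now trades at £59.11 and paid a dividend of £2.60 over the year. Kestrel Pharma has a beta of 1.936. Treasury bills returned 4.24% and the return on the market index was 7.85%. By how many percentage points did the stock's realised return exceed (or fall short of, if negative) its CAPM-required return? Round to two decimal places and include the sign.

Realised HPR = (P1 + D1 − P0) / P0 = (59.11 + 2.60 − 58.42) / 58.42 = 3.29 / 58.42 = 5.6316%
MRP = 7.85% − 4.24% = 3.61%
CAPM required = R_f + β·MRP = 4.24% + 1.936 × 3.61% = 11.22896%
α = realised − required = 5.6316% − 11.22896% = -5.60%

-5.60%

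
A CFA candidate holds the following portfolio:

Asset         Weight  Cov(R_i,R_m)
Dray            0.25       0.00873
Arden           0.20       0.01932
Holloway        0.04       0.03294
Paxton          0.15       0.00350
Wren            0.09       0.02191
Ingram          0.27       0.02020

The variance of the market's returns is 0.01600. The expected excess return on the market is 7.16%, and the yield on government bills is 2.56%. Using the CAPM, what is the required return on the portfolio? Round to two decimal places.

9.41%

β_Dray = 0.00873 / 0.01600 = 0.5456
β_Arden = 0.01932 / 0.01600 = 1.2075
β_Holloway = 0.03294 / 0.01600 = 2.0588
β_Paxton = 0.00350 / 0.01600 = 0.2188
β_Wren = 0.02191 / 0.01600 = 1.3694
β_Ingram = 0.02020 / 0.01600 = 1.2625
β_P = Σ w_i β_i = 0.25×0.5456 + 0.20×1.2075 + 0.04×2.0588 + 0.15×0.2188 + 0.09×1.3694 + 0.27×1.2625 = 0.9572
E(R_P) = R_f + β_P × MRP = 2.56% + 0.9572 × 7.16% = 9.41%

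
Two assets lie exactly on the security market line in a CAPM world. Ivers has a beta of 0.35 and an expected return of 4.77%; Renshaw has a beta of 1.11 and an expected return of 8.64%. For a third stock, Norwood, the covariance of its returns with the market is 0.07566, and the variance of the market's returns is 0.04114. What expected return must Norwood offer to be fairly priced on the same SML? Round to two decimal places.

12.35%

MRP = (8.64% − 4.77%) / (1.11 − 0.35) = 5.0921%
R_f = 4.77% − 0.35 × 5.0921% = 2.9878%
β_Norwood = Cov / Var(R_m) = 0.07566 / 0.04114 = 1.8391
E(R_Norwood) = R_f + β × MRP = 2.9878% + 1.8391 × 5.0921% = 12.35%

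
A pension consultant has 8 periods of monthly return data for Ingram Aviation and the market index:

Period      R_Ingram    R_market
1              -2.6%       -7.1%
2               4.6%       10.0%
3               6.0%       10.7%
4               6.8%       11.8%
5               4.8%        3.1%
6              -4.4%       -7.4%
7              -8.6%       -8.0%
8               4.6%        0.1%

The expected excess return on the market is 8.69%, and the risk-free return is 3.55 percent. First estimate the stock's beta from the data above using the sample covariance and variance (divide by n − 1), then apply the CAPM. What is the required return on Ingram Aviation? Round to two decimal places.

8.78%

Mean R_i = (-2.6 + 4.6 + 6.0 + 6.8 + 4.8 − 4.4 − 8.6 + 4.6) / 8 = 1.4000%
Mean R_m = (-7.1 + 10.0 + 10.7 + 11.8 + 3.1 − 7.4 − 8.0 + 0.1) / 8 = 1.6500%
Σ(R_i − R̄_i)(R_m − R̄_m) = 307.1200  ⇒  Cov = 307.1200 / 7 = 43.8743
Σ(R_m − R̄_m)² = 510.7400  ⇒  Var(R_m) = 510.7400 / 7 = 72.9629
β = Cov / Var(R_m) = 43.8743 / 72.9629 = 0.6013
E(R) = R_f + β × MRP = 3.55% + 0.6013 × 8.69% = 8.78%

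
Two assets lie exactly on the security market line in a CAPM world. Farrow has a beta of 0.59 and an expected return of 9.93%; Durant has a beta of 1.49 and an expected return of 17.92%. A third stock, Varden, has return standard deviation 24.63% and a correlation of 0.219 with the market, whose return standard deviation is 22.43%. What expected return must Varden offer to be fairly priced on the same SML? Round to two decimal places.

MRP = (17.92% − 9.93%) / (1.49 − 0.59) = 8.8778%
R_f = 9.93% − 0.59 × 8.8778% = 4.6921%
β_Varden = ρ·σ_i/σ_m = 0.219 × 24.63 / 22.43 = 0.2405
E(R_Varden) = R_f + β × MRP = 4.6921% + 0.2405 × 8.8778% = 6.83%

6.83%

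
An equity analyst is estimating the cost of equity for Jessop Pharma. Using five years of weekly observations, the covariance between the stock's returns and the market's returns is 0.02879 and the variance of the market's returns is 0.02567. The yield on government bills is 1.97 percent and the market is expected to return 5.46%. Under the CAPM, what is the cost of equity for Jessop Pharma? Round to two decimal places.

β = Cov(R_i, R_m) / Var(R_m) = 0.02879 / 0.02567 = 1.1215
MRP = 5.46% − 1.97% = 3.49%
E(R) = R_f + β × MRP = 1.97% + 1.1215 × 3.49% = 5.88%

5.88%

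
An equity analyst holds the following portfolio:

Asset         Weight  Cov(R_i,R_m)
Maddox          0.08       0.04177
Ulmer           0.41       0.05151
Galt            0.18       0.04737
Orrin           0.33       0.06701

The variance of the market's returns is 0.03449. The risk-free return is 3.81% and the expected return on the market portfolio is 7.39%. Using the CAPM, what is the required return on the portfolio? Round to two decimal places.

β_Maddox = 0.04177 / 0.03449 = 1.2111
β_Ulmer = 0.05151 / 0.03449 = 1.4935
β_Galt = 0.04737 / 0.03449 = 1.3734
β_Orrin = 0.06701 / 0.03449 = 1.9429
β_P = Σ w_i β_i = 0.08×1.2111 + 0.41×1.4935 + 0.18×1.3734 + 0.33×1.9429 = 1.5976
MRP = 7.39% − 3.81% = 3.58%
E(R_P) = R_f + β_P × MRP = 3.81% + 1.5976 × 3.58% = 9.53%

9.53%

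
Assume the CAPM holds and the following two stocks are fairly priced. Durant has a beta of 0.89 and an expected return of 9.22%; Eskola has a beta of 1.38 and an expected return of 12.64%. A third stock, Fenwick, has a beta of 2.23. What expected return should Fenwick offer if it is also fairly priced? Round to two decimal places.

MRP (SML slope) = (12.64% − 9.22%) / (1.38 − 0.89) = 3.42% / 0.49 = 6.9796%
R_f (intercept) = 9.22% − 0.89 × 6.9796% = 3.0082%
E(R_Fenwick) = R_f + β × MRP = 3.0082% + 2.23 × 6.9796% = 18.57%

18.57%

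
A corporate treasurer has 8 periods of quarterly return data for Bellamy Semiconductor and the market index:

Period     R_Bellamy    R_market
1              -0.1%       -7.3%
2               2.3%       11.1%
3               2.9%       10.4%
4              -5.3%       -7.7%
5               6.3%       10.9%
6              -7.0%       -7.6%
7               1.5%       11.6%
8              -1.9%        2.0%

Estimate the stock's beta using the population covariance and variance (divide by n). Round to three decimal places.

0.400

Mean R_i = (-0.1 + 2.3 + 2.9 − 5.3 + 6.3 − 7.0 + 1.5 − 1.9) / 8 = -0.1625%
Mean R_m = (-7.3 + 11.1 + 10.4 − 7.7 + 10.9 − 7.6 + 11.6 + 2.0) / 8 = 2.9250%
Σ(R_i − R̄_i)(R_m − R̄_m) = 236.5025  ⇒  Cov = 236.5025 / 8 = 29.5628
Σ(R_m − R̄_m)² = 590.6350  ⇒  Var(R_m) = 590.6350 / 8 = 73.8294
β = Cov / Var(R_m) = 29.5628 / 73.8294 = 0.4004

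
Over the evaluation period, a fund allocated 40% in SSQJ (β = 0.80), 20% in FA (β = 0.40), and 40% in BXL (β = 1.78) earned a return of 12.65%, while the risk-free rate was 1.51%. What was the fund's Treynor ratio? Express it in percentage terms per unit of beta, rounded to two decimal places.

10.02%

β_P = 0.40×0.80 + 0.20×0.40 + 0.40×1.78 = 1.1120
Treynor = (R_P − R_f) / β_P = (12.65% − 1.51%) / 1.1120 = 11.14% / 1.1120 = 10.02%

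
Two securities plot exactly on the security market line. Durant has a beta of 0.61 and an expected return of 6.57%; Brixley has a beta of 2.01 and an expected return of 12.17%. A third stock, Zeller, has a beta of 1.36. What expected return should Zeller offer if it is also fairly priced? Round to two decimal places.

9.57%

MRP (SML slope) = (12.17% − 6.57%) / (2.01 − 0.61) = 5.60% / 1.40 = 4.0000%
R_f (intercept) = 6.57% − 0.61 × 4.0000% = 4.1300%
E(R_Zeller) = R_f + β × MRP = 4.1300% + 1.36 × 4.0000% = 9.57%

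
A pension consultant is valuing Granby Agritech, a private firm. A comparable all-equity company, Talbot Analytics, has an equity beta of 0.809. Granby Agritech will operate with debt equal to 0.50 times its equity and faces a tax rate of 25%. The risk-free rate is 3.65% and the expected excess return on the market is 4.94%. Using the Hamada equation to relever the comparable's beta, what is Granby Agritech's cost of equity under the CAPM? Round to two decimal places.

9.15%

β_L = β_U × [1 + (1 − t)(D/E)] = 0.809 × [1 + (1 − 0.25) × 0.50]
    = 0.809 × [1 + 0.75 × 0.50] = 0.809 × 1.3750 = 1.1124
E(R) = R_f + β_L × MRP = 3.65% + 1.1124 × 4.94% = 9.15%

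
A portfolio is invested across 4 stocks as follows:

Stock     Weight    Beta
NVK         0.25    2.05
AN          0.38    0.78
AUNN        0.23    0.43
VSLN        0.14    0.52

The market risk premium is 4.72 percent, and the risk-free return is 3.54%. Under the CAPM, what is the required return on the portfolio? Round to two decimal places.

β_P = Σ w_i β_i = 0.25×2.05 + 0.38×0.78 + 0.23×0.43 + 0.14×0.52 = 0.9806
E(R_P) = R_f + β_P × MRP = 3.54% + 0.9806 × 4.72% = 8.17%

8.17%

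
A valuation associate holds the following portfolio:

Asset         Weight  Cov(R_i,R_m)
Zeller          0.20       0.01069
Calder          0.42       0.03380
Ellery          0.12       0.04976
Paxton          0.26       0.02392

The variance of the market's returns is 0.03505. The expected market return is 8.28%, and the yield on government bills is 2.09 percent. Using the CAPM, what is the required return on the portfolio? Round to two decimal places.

7.13%

β_Zeller = 0.01069 / 0.03505 = 0.3050
β_Calder = 0.03380 / 0.03505 = 0.9643
β_Ellery = 0.04976 / 0.03505 = 1.4197
β_Paxton = 0.02392 / 0.03505 = 0.6825
β_P = Σ w_i β_i = 0.20×0.3050 + 0.42×0.9643 + 0.12×1.4197 + 0.26×0.6825 = 0.8138
MRP = 8.28% − 2.09% = 6.19%
E(R_P) = R_f + β_P × MRP = 2.09% + 0.8138 × 6.19% = 7.13%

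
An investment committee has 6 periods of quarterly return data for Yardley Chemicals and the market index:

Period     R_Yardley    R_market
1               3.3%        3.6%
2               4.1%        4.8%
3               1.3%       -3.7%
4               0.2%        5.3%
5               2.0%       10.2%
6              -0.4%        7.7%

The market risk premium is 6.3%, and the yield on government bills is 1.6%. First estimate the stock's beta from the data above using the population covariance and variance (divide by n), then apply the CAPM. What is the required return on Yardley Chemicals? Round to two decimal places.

Mean R_i = (3.3 + 4.1 + 1.3 + 0.2 + 2.0 − 0.4) / 6 = 1.7500%
Mean R_m = (3.6 + 4.8 − 3.7 + 5.3 + 10.2 + 7.7) / 6 = 4.6500%
Σ(R_i − R̄_i)(R_m − R̄_m) = -3.6950  ⇒  Cov = -3.6950 / 6 = -0.6158
Σ(R_m − R̄_m)² = 111.3750  ⇒  Var(R_m) = 111.3750 / 6 = 18.5625
β = Cov / Var(R_m) = -0.6158 / 18.5625 = -0.0332
E(R) = R_f + β × MRP = 1.6% + -0.0332 × 6.3% = 1.39%

1.39%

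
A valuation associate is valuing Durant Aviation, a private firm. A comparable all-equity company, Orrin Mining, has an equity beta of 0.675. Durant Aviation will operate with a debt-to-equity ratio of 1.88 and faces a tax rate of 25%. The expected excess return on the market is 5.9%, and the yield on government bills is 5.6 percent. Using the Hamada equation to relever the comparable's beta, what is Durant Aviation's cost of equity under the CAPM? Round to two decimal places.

β_L = β_U × [1 + (1 − t)(D/E)] = 0.675 × [1 + (1 − 0.25) × 1.88]
    = 0.675 × [1 + 0.75 × 1.88] = 0.675 × 2.4100 = 1.6268
E(R) = R_f + β_L × MRP = 5.6% + 1.6268 × 5.9% = 15.20%

15.20%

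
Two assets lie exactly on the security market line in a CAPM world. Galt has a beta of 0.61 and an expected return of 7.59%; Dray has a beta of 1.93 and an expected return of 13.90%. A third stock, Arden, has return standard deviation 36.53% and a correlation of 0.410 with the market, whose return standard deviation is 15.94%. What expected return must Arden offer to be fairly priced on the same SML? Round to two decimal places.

9.17%

MRP = (13.90% − 7.59%) / (1.93 − 0.61) = 4.7803%
R_f = 7.59% − 0.61 × 4.7803% = 4.6740%
β_Arden = ρ·σ_i/σ_m = 0.410 × 36.53 / 15.94 = 0.9396
E(R_Arden) = R_f + β × MRP = 4.6740% + 0.9396 × 4.7803% = 9.17%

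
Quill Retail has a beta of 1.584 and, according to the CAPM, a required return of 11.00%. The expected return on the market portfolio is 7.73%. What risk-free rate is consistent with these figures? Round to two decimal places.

E(R) = R_f + β(E(R_m) − R_f) = R_f(1 − β) + β·E(R_m)
11.00% = R_f × (1 − 1.584) + 1.584 × 7.73%
11.00% = R_f × -0.584 + 12.24432%
R_f = (11.00% − 12.24432%) / -0.584 = 2.13%

2.13%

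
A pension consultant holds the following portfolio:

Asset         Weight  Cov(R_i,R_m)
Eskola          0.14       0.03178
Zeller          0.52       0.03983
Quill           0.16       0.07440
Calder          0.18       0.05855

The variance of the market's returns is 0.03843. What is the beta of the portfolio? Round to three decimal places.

1.239

β_Eskola = 0.03178 / 0.03843 = 0.8270
β_Zeller = 0.03983 / 0.03843 = 1.0364
β_Quill = 0.07440 / 0.03843 = 1.9360
β_Calder = 0.05855 / 0.03843 = 1.5235
β_P = Σ w_i β_i = 0.14×0.8270 + 0.52×1.0364 + 0.16×1.9360 + 0.18×1.5235 = 1.2387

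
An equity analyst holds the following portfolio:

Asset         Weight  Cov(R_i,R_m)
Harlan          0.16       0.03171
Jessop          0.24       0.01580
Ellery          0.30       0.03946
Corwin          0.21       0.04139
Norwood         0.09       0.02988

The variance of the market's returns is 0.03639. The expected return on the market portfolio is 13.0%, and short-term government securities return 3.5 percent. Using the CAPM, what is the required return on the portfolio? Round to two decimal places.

11.88%

β_Harlan = 0.03171 / 0.03639 = 0.8714
β_Jessop = 0.01580 / 0.03639 = 0.4342
β_Ellery = 0.03946 / 0.03639 = 1.0844
β_Corwin = 0.04139 / 0.03639 = 1.1374
β_Norwood = 0.02988 / 0.03639 = 0.8211
β_P = Σ w_i β_i = 0.16×0.8714 + 0.24×0.4342 + 0.30×1.0844 + 0.21×1.1374 + 0.09×0.8211 = 0.8817
MRP = 13.0% − 3.5% = 9.50%
E(R_P) = R_f + β_P × MRP = 3.5% + 0.8817 × 9.5% = 11.88%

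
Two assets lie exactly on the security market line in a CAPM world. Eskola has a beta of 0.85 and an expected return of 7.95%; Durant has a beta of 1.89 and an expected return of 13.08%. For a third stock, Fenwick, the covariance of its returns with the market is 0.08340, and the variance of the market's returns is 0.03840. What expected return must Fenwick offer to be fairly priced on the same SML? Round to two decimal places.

MRP = (13.08% − 7.95%) / (1.89 − 0.85) = 4.9327%
R_f = 7.95% − 0.85 × 4.9327% = 3.7572%
β_Fenwick = Cov / Var(R_m) = 0.08340 / 0.03840 = 2.1719
E(R_Fenwick) = R_f + β × MRP = 3.7572% + 2.1719 × 4.9327% = 14.47%

14.47%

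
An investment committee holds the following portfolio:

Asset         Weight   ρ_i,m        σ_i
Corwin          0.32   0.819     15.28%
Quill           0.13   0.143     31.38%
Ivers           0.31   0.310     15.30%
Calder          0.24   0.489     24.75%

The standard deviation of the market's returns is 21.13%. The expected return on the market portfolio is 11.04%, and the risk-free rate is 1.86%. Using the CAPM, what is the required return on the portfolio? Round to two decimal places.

5.75%

β_Corwin = 0.819 × 15.28% / 21.13% = 0.5923
β_Quill = 0.143 × 31.38% / 21.13% = 0.2124
β_Ivers = 0.310 × 15.30% / 21.13% = 0.2245
β_Calder = 0.489 × 24.75% / 21.13% = 0.5728
β_P = Σ w_i β_i = 0.32×0.5923 + 0.13×0.2124 + 0.31×0.2245 + 0.24×0.5728 = 0.4242
MRP = 11.04% − 1.86% = 9.18%
E(R_P) = R_f + β_P × MRP = 1.86% + 0.4242 × 9.18% = 5.75%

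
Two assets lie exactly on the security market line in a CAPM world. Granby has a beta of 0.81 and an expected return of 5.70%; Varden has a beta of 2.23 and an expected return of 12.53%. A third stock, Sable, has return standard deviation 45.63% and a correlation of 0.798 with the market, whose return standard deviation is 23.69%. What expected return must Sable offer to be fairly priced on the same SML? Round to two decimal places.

9.20%

MRP = (12.53% − 5.70%) / (2.23 − 0.81) = 4.8099%
R_f = 5.70% − 0.81 × 4.8099% = 1.8040%
β_Sable = ρ·σ_i/σ_m = 0.798 × 45.63 / 23.69 = 1.5371
E(R_Sable) = R_f + β × MRP = 1.8040% + 1.5371 × 4.8099% = 9.20%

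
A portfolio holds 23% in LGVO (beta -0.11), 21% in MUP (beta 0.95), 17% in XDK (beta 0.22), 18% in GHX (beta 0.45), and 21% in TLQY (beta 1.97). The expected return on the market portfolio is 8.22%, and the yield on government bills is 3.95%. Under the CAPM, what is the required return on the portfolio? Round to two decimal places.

6.97%

β_P = Σ w_i β_i = 0.23×-0.11 + 0.21×0.95 + 0.17×0.22 + 0.18×0.45 + 0.21×1.97 = 0.7063
MRP = 8.22% − 3.95% = 4.27%
E(R_P) = R_f + β_P × MRP = 3.95% + 0.7063 × 4.27% = 6.97%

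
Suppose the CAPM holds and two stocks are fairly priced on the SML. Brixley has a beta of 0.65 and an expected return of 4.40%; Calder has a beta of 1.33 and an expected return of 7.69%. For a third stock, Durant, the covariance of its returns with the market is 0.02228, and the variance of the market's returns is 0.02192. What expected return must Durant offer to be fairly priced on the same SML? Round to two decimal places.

6.17%

MRP = (7.69% − 4.40%) / (1.33 − 0.65) = 4.8382%
R_f = 4.40% − 0.65 × 4.8382% = 1.2552%
β_Durant = Cov / Var(R_m) = 0.02228 / 0.02192 = 1.0164
E(R_Durant) = R_f + β × MRP = 1.2552% + 1.0164 × 4.8382% = 6.17%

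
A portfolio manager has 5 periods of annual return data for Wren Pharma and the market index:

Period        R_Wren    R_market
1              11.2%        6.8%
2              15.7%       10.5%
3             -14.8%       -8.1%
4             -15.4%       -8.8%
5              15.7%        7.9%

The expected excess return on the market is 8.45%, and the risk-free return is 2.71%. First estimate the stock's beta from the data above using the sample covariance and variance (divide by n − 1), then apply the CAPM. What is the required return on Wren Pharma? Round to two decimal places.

17.27%

Mean R_i = (11.2 + 15.7 − 14.8 − 15.4 + 15.7) / 5 = 2.4800%
Mean R_m = (6.8 + 10.5 − 8.1 − 8.8 + 7.9) / 5 = 1.6600%
Σ(R_i − R̄_i)(R_m − R̄_m) = 599.8560  ⇒  Cov = 599.8560 / 4 = 149.9640
Σ(R_m − R̄_m)² = 348.1720  ⇒  Var(R_m) = 348.1720 / 4 = 87.0430
β = Cov / Var(R_m) = 149.9640 / 87.0430 = 1.7229
E(R) = R_f + β × MRP = 2.71% + 1.7229 × 8.45% = 17.27%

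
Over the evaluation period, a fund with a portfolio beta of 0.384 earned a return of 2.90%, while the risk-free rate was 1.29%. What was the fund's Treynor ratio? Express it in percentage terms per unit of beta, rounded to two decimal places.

Treynor = (R_P − R_f) / β_P = (2.90% − 1.29%) / 0.3840 = 1.61% / 0.3840 = 4.19%

4.19%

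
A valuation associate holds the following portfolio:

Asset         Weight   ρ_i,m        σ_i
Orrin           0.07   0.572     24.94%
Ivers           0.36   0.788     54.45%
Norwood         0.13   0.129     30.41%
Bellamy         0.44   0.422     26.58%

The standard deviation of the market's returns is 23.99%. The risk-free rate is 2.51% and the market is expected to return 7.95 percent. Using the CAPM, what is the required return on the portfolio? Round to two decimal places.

7.47%

β_Orrin = 0.572 × 24.94% / 23.99% = 0.5947
β_Ivers = 0.788 × 54.45% / 23.99% = 1.7885
β_Norwood = 0.129 × 30.41% / 23.99% = 0.1635
β_Bellamy = 0.422 × 26.58% / 23.99% = 0.4676
β_P = Σ w_i β_i = 0.07×0.5947 + 0.36×1.7885 + 0.13×0.1635 + 0.44×0.4676 = 0.9125
MRP = 7.95% − 2.51% = 5.44%
E(R_P) = R_f + β_P × MRP = 2.51% + 0.9125 × 5.44% = 7.47%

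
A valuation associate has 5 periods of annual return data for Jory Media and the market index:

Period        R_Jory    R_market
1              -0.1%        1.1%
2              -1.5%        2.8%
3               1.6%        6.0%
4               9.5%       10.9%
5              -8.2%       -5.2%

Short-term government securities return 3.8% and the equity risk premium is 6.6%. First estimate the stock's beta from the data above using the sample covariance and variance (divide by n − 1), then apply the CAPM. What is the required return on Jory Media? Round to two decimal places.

10.64%

Mean R_i = (-0.1 − 1.5 + 1.6 + 9.5 − 8.2) / 5 = 0.2600%
Mean R_m = (1.1 + 2.8 + 6.0 + 10.9 − 5.2) / 5 = 3.1200%
Σ(R_i − R̄_i)(R_m − R̄_m) = 147.4240  ⇒  Cov = 147.4240 / 4 = 36.8560
Σ(R_m − R̄_m)² = 142.2280  ⇒  Var(R_m) = 142.2280 / 4 = 35.5570
β = Cov / Var(R_m) = 36.8560 / 35.5570 = 1.0365
E(R) = R_f + β × MRP = 3.8% + 1.0365 × 6.6% = 10.64%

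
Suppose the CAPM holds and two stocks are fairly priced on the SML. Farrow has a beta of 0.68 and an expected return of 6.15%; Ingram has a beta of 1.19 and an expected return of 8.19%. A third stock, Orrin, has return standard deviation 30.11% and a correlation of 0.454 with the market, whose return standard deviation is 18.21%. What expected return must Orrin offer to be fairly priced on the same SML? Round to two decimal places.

MRP = (8.19% − 6.15%) / (1.19 − 0.68) = 4.0000%
R_f = 6.15% − 0.68 × 4.0000% = 3.4300%
β_Orrin = ρ·σ_i/σ_m = 0.454 × 30.11 / 18.21 = 0.7507
E(R_Orrin) = R_f + β × MRP = 3.4300% + 0.7507 × 4.0000% = 6.43%

6.43%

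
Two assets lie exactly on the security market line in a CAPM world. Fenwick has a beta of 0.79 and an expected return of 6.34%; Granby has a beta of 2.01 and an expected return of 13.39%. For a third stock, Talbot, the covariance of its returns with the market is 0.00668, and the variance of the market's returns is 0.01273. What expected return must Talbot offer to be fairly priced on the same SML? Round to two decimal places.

4.81%

MRP = (13.39% − 6.34%) / (2.01 − 0.79) = 5.7787%
R_f = 6.34% − 0.79 × 5.7787% = 1.7748%
β_Talbot = Cov / Var(R_m) = 0.00668 / 0.01273 = 0.5247
E(R_Talbot) = R_f + β × MRP = 1.7748% + 0.5247 × 5.7787% = 4.81%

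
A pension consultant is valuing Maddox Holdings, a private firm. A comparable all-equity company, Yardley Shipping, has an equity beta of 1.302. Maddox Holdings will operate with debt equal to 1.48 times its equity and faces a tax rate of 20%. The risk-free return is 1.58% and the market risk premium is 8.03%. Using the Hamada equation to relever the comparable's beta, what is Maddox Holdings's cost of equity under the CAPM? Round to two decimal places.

β_L = β_U × [1 + (1 − t)(D/E)] = 1.302 × [1 + (1 − 0.20) × 1.48]
    = 1.302 × [1 + 0.80 × 1.48] = 1.302 × 2.1840 = 2.8436
E(R) = R_f + β_L × MRP = 1.58% + 2.8436 × 8.03% = 24.41%

24.41%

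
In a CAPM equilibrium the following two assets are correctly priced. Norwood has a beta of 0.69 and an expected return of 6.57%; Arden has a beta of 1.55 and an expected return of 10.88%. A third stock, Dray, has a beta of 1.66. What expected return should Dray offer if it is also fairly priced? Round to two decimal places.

11.43%

MRP (SML slope) = (10.88% − 6.57%) / (1.55 − 0.69) = 4.31% / 0.86 = 5.0116%
R_f (intercept) = 6.57% − 0.69 × 5.0116% = 3.1120%
E(R_Dray) = R_f + β × MRP = 3.1120% + 1.66 × 5.0116% = 11.43%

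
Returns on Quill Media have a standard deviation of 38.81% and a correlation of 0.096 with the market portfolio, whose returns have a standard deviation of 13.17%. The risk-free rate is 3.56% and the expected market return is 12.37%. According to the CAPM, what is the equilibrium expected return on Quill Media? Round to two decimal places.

β = ρ × σ_i / σ_m = 0.096 × 38.81% / 13.17% = 0.2829
MRP = 12.37% − 3.56% = 8.81%
E(R) = 3.56% + 0.2829 × 8.81% = 6.05%

6.05%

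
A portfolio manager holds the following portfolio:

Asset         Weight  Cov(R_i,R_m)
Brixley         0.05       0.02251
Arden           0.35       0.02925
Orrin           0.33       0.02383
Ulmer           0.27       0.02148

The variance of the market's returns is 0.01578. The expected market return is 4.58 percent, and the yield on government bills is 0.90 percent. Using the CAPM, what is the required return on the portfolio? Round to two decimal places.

β_Brixley = 0.02251 / 0.01578 = 1.4265
β_Arden = 0.02925 / 0.01578 = 1.8536
β_Orrin = 0.02383 / 0.01578 = 1.5101
β_Ulmer = 0.02148 / 0.01578 = 1.3612
β_P = Σ w_i β_i = 0.05×1.4265 + 0.35×1.8536 + 0.33×1.5101 + 0.27×1.3612 = 1.5859
MRP = 4.58% − 0.90% = 3.68%
E(R_P) = R_f + β_P × MRP = 0.90% + 1.5859 × 3.68% = 6.74%

6.74%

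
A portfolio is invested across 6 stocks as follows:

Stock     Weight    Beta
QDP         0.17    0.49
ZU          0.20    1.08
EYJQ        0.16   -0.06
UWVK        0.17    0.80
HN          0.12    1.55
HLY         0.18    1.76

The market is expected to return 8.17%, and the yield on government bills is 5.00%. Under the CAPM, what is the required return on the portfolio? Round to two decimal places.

β_P = Σ w_i β_i = 0.17×0.49 + 0.20×1.08 + 0.16×-0.06 + 0.17×0.80 + 0.12×1.55 + 0.18×1.76 = 0.9285
MRP = 8.17% − 5.00% = 3.17%
E(R_P) = R_f + β_P × MRP = 5.00% + 0.9285 × 3.17% = 7.94%

7.94%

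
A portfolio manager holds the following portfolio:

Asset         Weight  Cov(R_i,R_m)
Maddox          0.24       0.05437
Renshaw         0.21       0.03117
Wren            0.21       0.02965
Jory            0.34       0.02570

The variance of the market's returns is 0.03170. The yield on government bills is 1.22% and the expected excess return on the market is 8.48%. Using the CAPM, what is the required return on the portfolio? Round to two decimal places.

10.46%

β_Maddox = 0.05437 / 0.03170 = 1.7151
β_Renshaw = 0.03117 / 0.03170 = 0.9833
β_Wren = 0.02965 / 0.03170 = 0.9353
β_Jory = 0.02570 / 0.03170 = 0.8107
β_P = Σ w_i β_i = 0.24×1.7151 + 0.21×0.9833 + 0.21×0.9353 + 0.34×0.8107 = 1.0902
E(R_P) = R_f + β_P × MRP = 1.22% + 1.0902 × 8.48% = 10.46%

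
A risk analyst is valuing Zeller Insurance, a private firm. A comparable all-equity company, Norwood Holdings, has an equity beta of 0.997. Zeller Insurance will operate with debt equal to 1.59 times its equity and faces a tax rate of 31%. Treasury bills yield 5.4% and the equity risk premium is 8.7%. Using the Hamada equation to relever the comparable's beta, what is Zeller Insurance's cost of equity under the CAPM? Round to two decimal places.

23.59%

β_L = β_U × [1 + (1 − t)(D/E)] = 0.997 × [1 + (1 − 0.31) × 1.59]
    = 0.997 × [1 + 0.69 × 1.59] = 0.997 × 2.0971 = 2.0908
E(R) = R_f + β_L × MRP = 5.4% + 2.0908 × 8.7% = 23.59%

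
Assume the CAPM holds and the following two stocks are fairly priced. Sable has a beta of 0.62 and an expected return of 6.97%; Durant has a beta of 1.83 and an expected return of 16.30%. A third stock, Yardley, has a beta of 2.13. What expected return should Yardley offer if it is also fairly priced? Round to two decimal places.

18.61%

MRP (SML slope) = (16.30% − 6.97%) / (1.83 − 0.62) = 9.33% / 1.21 = 7.7107%
R_f (intercept) = 6.97% − 0.62 × 7.7107% = 2.1894%
E(R_Yardley) = R_f + β × MRP = 2.1894% + 2.13 × 7.7107% = 18.61%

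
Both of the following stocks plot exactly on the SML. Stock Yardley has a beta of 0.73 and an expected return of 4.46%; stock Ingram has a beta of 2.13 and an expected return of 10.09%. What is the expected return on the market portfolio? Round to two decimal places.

5.55%

Both satisfy E(R) = R_f + β·MRP, so the slope of the SML is
MRP = (10.09% − 4.46%) / (2.13 − 0.73) = 5.63% / 1.40 = 4.0214%
R_f = E(R_Yardley) − β_Yardley·MRP = 4.46% − 0.73 × 4.0214% = 1.5244%
E(R_m) = R_f + MRP = 1.5244% + 4.0214% = 5.55%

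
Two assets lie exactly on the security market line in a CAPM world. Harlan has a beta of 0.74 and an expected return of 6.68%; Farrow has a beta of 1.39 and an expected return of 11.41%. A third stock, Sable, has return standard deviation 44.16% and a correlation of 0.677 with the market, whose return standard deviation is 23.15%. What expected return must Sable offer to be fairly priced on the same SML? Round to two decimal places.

10.69%

MRP = (11.41% − 6.68%) / (1.39 − 0.74) = 7.2769%
R_f = 6.68% − 0.74 × 7.2769% = 1.2951%
β_Sable = ρ·σ_i/σ_m = 0.677 × 44.16 / 23.15 = 1.2914
E(R_Sable) = R_f + β × MRP = 1.2951% + 1.2914 × 7.2769% = 10.69%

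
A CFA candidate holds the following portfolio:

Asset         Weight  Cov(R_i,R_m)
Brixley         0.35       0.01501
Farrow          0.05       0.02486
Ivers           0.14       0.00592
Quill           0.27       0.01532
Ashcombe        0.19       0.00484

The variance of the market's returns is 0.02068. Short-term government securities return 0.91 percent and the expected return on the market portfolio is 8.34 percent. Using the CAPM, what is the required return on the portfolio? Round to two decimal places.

β_Brixley = 0.01501 / 0.02068 = 0.7258
β_Farrow = 0.02486 / 0.02068 = 1.2021
β_Ivers = 0.00592 / 0.02068 = 0.2863
β_Quill = 0.01532 / 0.02068 = 0.7408
β_Ashcombe = 0.00484 / 0.02068 = 0.2340
β_P = Σ w_i β_i = 0.35×0.7258 + 0.05×1.2021 + 0.14×0.2863 + 0.27×0.7408 + 0.19×0.2340 = 0.5987
MRP = 8.34% − 0.91% = 7.43%
E(R_P) = R_f + β_P × MRP = 0.91% + 0.5987 × 7.43% = 5.36%

5.36%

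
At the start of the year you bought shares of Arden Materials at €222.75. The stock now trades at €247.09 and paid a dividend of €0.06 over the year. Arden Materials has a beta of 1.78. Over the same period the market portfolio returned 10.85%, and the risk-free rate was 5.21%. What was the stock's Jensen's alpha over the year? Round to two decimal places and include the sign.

Realised HPR = (P1 + D1 − P0) / P0 = (247.09 + 0.06 − 222.75) / 222.75 = 24.40 / 222.75 = 10.9540%
MRP = 10.85% − 5.21% = 5.64%
CAPM required = R_f + β·MRP = 5.21% + 1.78 × 5.64% = 15.2492%
α = realised − required = 10.9540% − 15.2492% = -4.30%

-4.30%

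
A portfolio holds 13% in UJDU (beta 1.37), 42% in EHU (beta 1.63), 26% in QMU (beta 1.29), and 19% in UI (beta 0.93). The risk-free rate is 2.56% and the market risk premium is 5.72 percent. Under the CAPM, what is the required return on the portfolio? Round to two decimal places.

β_P = Σ w_i β_i = 0.13×1.37 + 0.42×1.63 + 0.26×1.29 + 0.19×0.93 = 1.3748
E(R_P) = R_f + β_P × MRP = 2.56% + 1.3748 × 5.72% = 10.42%

10.42%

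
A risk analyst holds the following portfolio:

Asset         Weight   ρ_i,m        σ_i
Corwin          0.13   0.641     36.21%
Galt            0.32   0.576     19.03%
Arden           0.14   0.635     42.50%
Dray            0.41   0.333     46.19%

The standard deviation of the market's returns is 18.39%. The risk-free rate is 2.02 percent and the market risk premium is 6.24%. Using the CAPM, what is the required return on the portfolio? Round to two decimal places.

β_Corwin = 0.641 × 36.21% / 18.39% = 1.2621
β_Galt = 0.576 × 19.03% / 18.39% = 0.5960
β_Arden = 0.635 × 42.50% / 18.39% = 1.4675
β_Dray = 0.333 × 46.19% / 18.39% = 0.8364
β_P = Σ w_i β_i = 0.13×1.2621 + 0.32×0.5960 + 0.14×1.4675 + 0.41×0.8364 = 0.9032
E(R_P) = R_f + β_P × MRP = 2.02% + 0.9032 × 6.24% = 7.66%

7.66%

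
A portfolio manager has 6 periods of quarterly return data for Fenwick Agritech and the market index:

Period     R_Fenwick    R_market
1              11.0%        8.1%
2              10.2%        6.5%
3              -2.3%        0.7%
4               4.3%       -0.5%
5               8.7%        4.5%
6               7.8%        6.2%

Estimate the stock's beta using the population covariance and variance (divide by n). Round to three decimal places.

1.195

Mean R_i = (11.0 + 10.2 − 2.3 + 4.3 + 8.7 + 7.8) / 6 = 6.6167%
Mean R_m = (8.1 + 6.5 + 0.7 − 0.5 + 4.5 + 6.2) / 6 = 4.2500%
Σ(R_i − R̄_i)(R_m − R̄_m) = 70.4250  ⇒  Cov = 70.4250 / 6 = 11.7375
Σ(R_m − R̄_m)² = 58.9150  ⇒  Var(R_m) = 58.9150 / 6 = 9.8192
β = Cov / Var(R_m) = 11.7375 / 9.8192 = 1.1954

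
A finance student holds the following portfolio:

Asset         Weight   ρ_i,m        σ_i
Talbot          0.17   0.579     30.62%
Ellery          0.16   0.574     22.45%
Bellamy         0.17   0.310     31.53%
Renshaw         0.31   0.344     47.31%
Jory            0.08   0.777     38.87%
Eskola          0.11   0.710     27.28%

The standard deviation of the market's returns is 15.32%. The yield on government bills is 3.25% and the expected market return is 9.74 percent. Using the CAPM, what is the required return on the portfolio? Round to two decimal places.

β_Talbot = 0.579 × 30.62% / 15.32% = 1.1572
β_Ellery = 0.574 × 22.45% / 15.32% = 0.8411
β_Bellamy = 0.310 × 31.53% / 15.32% = 0.6380
β_Renshaw = 0.344 × 47.31% / 15.32% = 1.0623
β_Jory = 0.777 × 38.87% / 15.32% = 1.9714
β_Eskola = 0.710 × 27.28% / 15.32% = 1.2643
β_P = Σ w_i β_i = 0.17×1.1572 + 0.16×0.8411 + 0.17×0.6380 + 0.31×1.0623 + 0.08×1.9714 + 0.11×1.2643 = 1.0659
MRP = 9.74% − 3.25% = 6.49%
E(R_P) = R_f + β_P × MRP = 3.25% + 1.0659 × 6.49% = 10.17%

10.17%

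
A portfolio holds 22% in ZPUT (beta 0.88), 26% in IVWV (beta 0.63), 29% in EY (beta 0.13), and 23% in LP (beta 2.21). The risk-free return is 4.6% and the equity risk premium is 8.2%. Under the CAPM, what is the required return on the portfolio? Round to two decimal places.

12.01%

β_P = Σ w_i β_i = 0.22×0.88 + 0.26×0.63 + 0.29×0.13 + 0.23×2.21 = 0.9034
E(R_P) = R_f + β_P × MRP = 4.6% + 0.9034 × 8.2% = 12.01%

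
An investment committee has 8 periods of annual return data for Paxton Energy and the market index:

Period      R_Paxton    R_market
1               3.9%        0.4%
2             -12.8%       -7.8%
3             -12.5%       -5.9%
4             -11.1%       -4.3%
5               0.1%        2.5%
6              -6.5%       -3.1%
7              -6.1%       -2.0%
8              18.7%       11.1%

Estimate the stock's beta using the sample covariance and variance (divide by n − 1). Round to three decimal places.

Mean R_i = (3.9 − 12.8 − 12.5 − 11.1 + 0.1 − 6.5 − 6.1 + 18.7) / 8 = -3.2875%
Mean R_m = (0.4 − 7.8 − 5.9 − 4.3 + 2.5 − 3.1 − 2.0 + 11.1) / 8 = -1.1375%
Σ(R_i − R̄_i)(R_m − R̄_m) = 433.1338  ⇒  Cov = 433.1338 / 7 = 61.8763
Σ(R_m − R̄_m)² = 247.0188  ⇒  Var(R_m) = 247.0188 / 7 = 35.2884
β = Cov / Var(R_m) = 61.8763 / 35.2884 = 1.7534

1.753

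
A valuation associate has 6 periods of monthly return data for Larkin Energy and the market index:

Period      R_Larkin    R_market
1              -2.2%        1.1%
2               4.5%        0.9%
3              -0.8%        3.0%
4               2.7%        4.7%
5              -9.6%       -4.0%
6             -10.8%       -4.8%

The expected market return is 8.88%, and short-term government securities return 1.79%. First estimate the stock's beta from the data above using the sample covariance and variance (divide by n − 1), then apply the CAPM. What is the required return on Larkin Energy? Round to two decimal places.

12.09%

Mean R_i = (-2.2 + 4.5 − 0.8 + 2.7 − 9.6 − 10.8) / 6 = -2.7000%
Mean R_m = (1.1 + 0.9 + 3.0 + 4.7 − 4.0 − 4.8) / 6 = 0.1500%
Σ(R_i − R̄_i)(R_m − R̄_m) = 104.5900  ⇒  Cov = 104.5900 / 5 = 20.9180
Σ(R_m − R̄_m)² = 72.0150  ⇒  Var(R_m) = 72.0150 / 5 = 14.4030
β = Cov / Var(R_m) = 20.9180 / 14.4030 = 1.4523
MRP = 8.88% − 1.79% = 7.09%
E(R) = R_f + β × MRP = 1.79% + 1.4523 × 7.09% = 12.09%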